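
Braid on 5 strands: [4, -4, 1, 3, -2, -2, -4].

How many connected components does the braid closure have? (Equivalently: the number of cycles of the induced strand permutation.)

Track the strand permutation on 5 strands, starting from identity.
  step 1: s4 swaps positions 4,5 -> [1 2 3 5 4]
  step 2: s4^-1 swaps positions 4,5 -> [1 2 3 4 5]
  step 3: s1 swaps positions 1,2 -> [2 1 3 4 5]
  step 4: s3 swaps positions 3,4 -> [2 1 4 3 5]
  step 5: s2^-1 swaps positions 2,3 -> [2 4 1 3 5]
  step 6: s2^-1 swaps positions 2,3 -> [2 1 4 3 5]
  step 7: s4^-1 swaps positions 4,5 -> [2 1 4 5 3]
Final permutation (position -> original strand): [2 1 4 5 3]
Closure components = cycle count of this permutation = 2.

Answer: 2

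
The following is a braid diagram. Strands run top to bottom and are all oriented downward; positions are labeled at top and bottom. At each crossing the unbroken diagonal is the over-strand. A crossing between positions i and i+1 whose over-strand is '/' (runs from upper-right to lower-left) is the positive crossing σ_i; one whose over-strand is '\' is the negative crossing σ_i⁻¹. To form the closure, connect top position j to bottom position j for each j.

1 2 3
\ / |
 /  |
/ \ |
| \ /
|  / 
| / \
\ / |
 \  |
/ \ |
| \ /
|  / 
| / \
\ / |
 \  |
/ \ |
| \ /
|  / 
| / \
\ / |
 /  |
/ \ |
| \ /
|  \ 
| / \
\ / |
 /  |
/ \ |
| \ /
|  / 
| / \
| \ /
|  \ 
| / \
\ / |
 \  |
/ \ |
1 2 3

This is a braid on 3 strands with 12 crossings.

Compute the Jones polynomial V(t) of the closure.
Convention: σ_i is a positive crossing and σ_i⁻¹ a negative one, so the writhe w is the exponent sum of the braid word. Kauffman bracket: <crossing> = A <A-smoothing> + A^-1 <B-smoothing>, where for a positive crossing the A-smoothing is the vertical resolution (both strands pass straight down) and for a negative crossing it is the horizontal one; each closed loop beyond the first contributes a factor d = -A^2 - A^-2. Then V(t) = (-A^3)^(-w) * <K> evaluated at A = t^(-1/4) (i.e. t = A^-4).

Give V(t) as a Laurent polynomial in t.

Reading the diagram top to bottom ('/'-over between positions i,i+1 = s_i, '\'-over = s_i^-1): braid word = s1 s2 s1^-1 s2 s1^-1 s2 s1 s2^-1 s1 s2 s2^-1 s1^-1.
The presented braid s1 s2 s1^-1 s2 s1^-1 s2 s1 s2^-1 s1 s2 s2^-1 s1^-1 on 3 strands reduces by inverse Markov moves (closure unchanged at each step):
  Deconjugate: the word is γ·β·γ⁻¹ with γ = s1 s2 (prefix) and γ⁻¹ = s2^-1 s1^-1 (suffix); strip both.
Reduced to β = s1^-1 s2 s1^-1 s2 s1 s2^-1 s1 s2 on 3 strands, 8 crossings.
Compute on β:
Braid: s1^-1 s2 s1^-1 s2 s1 s2^-1 s1 s2 on 3 strands, 8 crossings.
Writhe w = (#positive) - (#negative) = 5 - 3 = 2.
State-sum expansion of <K>. There are 2^8 = 256 states.
Each crossing splits two ways (0=vertical, 1=horizontal). The state's weight is A^(#A-smoothings - #B-smoothings) * d^(loops - 1).
Tabulate the states by total A-exponent and number of loops L (A-exp: L × count):
  A^8: L=2 ×1
  A^6: L=1 ×3, L=3 ×5
  A^4: L=2 ×22, L=4 ×6
  A^2: L=1 ×18, L=3 ×37, L=5 ×1
  A^0: L=2 ×58, L=4 ×12
  A^-2: L=1 ×24, L=3 ×31, L=5 ×1
  A^-4: L=2 ×23, L=4 ×5
  A^-6: L=3 ×8
  A^-8: L=4 ×1
Each group contributes A^e * Σ count * d^(L-1):
Powers of d = -A^2 - A^-2: d^2 = A^4 + 2 + A^-4; d^3 = -A^6 - 3*A^2 - 3*A^-2 - A^-6; d^4 = A^8 + 4*A^4 + 6 + 4*A^-4 + A^-8.
  A^8 * (d) = -A^10 - A^6
  A^6 * (3 + 5*d^2) = 5*A^10 + 13*A^6 + 5*A^2
  A^4 * (22*d + 6*d^3) = -6*A^10 - 40*A^6 - 40*A^2 - 6*A^-2
  A^2 * (18 + 37*d^2 + d^4) = A^10 + 41*A^6 + 98*A^2 + 41*A^-2 + A^-6
  A^0 * (58*d + 12*d^3) = -12*A^6 - 94*A^2 - 94*A^-2 - 12*A^-6
  A^-2 * (24 + 31*d^2 + d^4) = A^6 + 35*A^2 + 92*A^-2 + 35*A^-6 + A^-10
  A^-4 * (23*d + 5*d^3) = -5*A^2 - 38*A^-2 - 38*A^-6 - 5*A^-10
  A^-6 * (8*d^2) = 8*A^-2 + 16*A^-6 + 8*A^-10
  A^-8 * (d^3) = -A^-2 - 3*A^-6 - 3*A^-10 - A^-14
Summing the groups: <K> = -A^10 + 2*A^6 - A^2 + 2*A^-2 - A^-6 + A^-10 - A^-14
Normalise by the writhe: (-A^3)^(-w) = (-A^3)^(-2) = A^-6, so f(A) = A^-6 * <K> = -A^4 + 2 - A^-4 + 2*A^-8 - A^-12 + A^-16 - A^-20.
Substitute A = t^(-1/4), i.e. A^e → t^(-e/4): V(t) = -t^5 + t^4 - t^3 + 2*t^2 - t + 2 - t^-1

Answer: -t^5 + t^4 - t^3 + 2*t^2 - t + 2 - t^-1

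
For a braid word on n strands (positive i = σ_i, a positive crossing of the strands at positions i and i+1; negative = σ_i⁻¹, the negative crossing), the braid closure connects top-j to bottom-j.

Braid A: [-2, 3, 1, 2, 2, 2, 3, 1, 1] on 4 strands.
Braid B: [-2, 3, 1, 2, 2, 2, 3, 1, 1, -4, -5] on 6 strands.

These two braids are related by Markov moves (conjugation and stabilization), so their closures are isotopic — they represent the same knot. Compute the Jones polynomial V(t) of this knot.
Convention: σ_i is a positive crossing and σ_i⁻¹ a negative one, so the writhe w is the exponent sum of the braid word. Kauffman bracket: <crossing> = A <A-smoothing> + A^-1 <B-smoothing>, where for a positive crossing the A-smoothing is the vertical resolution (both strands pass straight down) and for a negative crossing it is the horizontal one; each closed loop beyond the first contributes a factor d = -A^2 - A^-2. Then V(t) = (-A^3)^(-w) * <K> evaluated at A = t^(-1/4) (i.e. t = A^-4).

Markov-equivalent braids have isotopic closures, hence identical knot invariants. Strip the Markov moves from each word to reach a common short braid β, then compute V(t) once on β.
Braid A: s2^-1 s3 s1 s2 s2 s2 s3 s1 s1 on 4 strands has no conjugating prefix/suffix or stabilization to strip; take β = s2^-1 s3 s1 s2 s2 s2 s3 s1 s1.
Braid B: s2^-1 s3 s1 s2 s2 s2 s3 s1 s1 s4^-1 s5^-1 on 6 strands reduces by inverse Markov moves (closure unchanged at each step):
  Destabilize: the word has the form β·s5^-1 where s5^-1 occurs only as the final letter (β ∈ B_5); drop it and the last strand → 5 strands.
  Destabilize: the word has the form β·s4^-1 where s4^-1 occurs only as the final letter (β ∈ B_4); drop it and the last strand → 4 strands.
Reduced to β = s2^-1 s3 s1 s2 s2 s2 s3 s1 s1 on 4 strands, 9 crossings.
Both give the same β = s2^-1 s3 s1 s2 s2 s2 s3 s1 s1 on 4 strands, so one state sum suffices:
Braid: s2^-1 s3 s1 s2 s2 s2 s3 s1 s1 on 4 strands, 9 crossings.
Writhe w = (#positive) - (#negative) = 8 - 1 = 7.
Computing the Kauffman bracket via state sum. There are 2^9 = 512 states.
For each crossing: s=0 is the vertical smoothing, s=1 horizontal. Crossing k contributes A^(sign_k * (1 - 2*s_k)); loop factor d = -A^2 - A^-2.
Tabulate the states by total A-exponent and number of loops L (A-exp: L × count):
  A^9: L=3 ×1
  A^7: L=2 ×5, L=4 ×4
  A^5: L=1 ×6, L=3 ×27, L=5 ×3
  A^3: L=2 ×57, L=4 ×26, L=6 ×1
  A^1: L=1 ×39, L=3 ×77, L=5 ×10
  A^-1: L=2 ×81, L=4 ×44, L=6 ×1
  A^-3: L=3 ×73, L=5 ×11
  A^-5: L=4 ×35, L=6 ×1
  A^-7: L=5 ×9
  A^-9: L=6 ×1
Each group contributes A^e * Σ count * d^(L-1):
Powers of d = -A^2 - A^-2: d^2 = A^4 + 2 + A^-4; d^3 = -A^6 - 3*A^2 - 3*A^-2 - A^-6; d^4 = A^8 + 4*A^4 + 6 + 4*A^-4 + A^-8; d^5 = -A^10 - 5*A^6 - 10*A^2 - 10*A^-2 - 5*A^-6 - A^-10.
  A^9 * (d^2) = A^13 + 2*A^9 + A^5
  A^7 * (5*d + 4*d^3) = -4*A^13 - 17*A^9 - 17*A^5 - 4*A
  A^5 * (6 + 27*d^2 + 3*d^4) = 3*A^13 + 39*A^9 + 78*A^5 + 39*A + 3*A^-3
  A^3 * (57*d + 26*d^3 + d^5) = -A^13 - 31*A^9 - 145*A^5 - 145*A - 31*A^-3 - A^-7
  A^1 * (39 + 77*d^2 + 10*d^4) = 10*A^9 + 117*A^5 + 253*A + 117*A^-3 + 10*A^-7
  A^-1 * (81*d + 44*d^3 + d^5) = -A^9 - 49*A^5 - 223*A - 223*A^-3 - 49*A^-7 - A^-11
  A^-3 * (73*d^2 + 11*d^4) = 11*A^5 + 117*A + 212*A^-3 + 117*A^-7 + 11*A^-11
  A^-5 * (35*d^3 + d^5) = -A^5 - 40*A - 115*A^-3 - 115*A^-7 - 40*A^-11 - A^-15
  A^-7 * (9*d^4) = 9*A + 36*A^-3 + 54*A^-7 + 36*A^-11 + 9*A^-15
  A^-9 * (d^5) = -A - 5*A^-3 - 10*A^-7 - 10*A^-11 - 5*A^-15 - A^-19
Summing the groups: <K> = -A^13 + 2*A^9 - 5*A^5 + 5*A - 6*A^-3 + 6*A^-7 - 4*A^-11 + 3*A^-15 - A^-19
Normalise by the writhe: (-A^3)^(-w) = (-A^3)^(-7) = -A^-21, so f(A) = -A^-21 * <K> = A^-8 - 2*A^-12 + 5*A^-16 - 5*A^-20 + 6*A^-24 - 6*A^-28 + 4*A^-32 - 3*A^-36 + A^-40.
Substitute A = t^(-1/4), i.e. A^e → t^(-e/4): V(t) = t^10 - 3*t^9 + 4*t^8 - 6*t^7 + 6*t^6 - 5*t^5 + 5*t^4 - 2*t^3 + t^2

Answer: t^10 - 3*t^9 + 4*t^8 - 6*t^7 + 6*t^6 - 5*t^5 + 5*t^4 - 2*t^3 + t^2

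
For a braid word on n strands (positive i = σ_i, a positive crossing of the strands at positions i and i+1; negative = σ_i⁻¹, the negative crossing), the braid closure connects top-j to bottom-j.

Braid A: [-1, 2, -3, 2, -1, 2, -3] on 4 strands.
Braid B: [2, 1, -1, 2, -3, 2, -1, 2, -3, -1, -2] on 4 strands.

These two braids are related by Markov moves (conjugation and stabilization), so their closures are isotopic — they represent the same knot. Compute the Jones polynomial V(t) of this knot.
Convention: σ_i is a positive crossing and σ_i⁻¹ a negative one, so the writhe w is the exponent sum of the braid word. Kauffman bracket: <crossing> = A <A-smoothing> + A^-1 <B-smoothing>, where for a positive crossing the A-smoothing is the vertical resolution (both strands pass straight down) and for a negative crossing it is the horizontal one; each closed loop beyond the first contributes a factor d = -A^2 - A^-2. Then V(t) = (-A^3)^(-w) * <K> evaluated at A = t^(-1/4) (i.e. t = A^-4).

Markov-equivalent braids have isotopic closures, hence identical knot invariants. Strip the Markov moves from each word to reach a common short braid β, then compute V(t) once on β.
Braid A: s1^-1 s2 s3^-1 s2 s1^-1 s2 s3^-1 on 4 strands has no conjugating prefix/suffix or stabilization to strip; take β = s1^-1 s2 s3^-1 s2 s1^-1 s2 s3^-1.
Braid B: s2 s1 s1^-1 s2 s3^-1 s2 s1^-1 s2 s3^-1 s1^-1 s2^-1 on 4 strands reduces by inverse Markov moves (closure unchanged at each step):
  Deconjugate: the word is γ·β·γ⁻¹ with γ = s2 (prefix) and γ⁻¹ = s2^-1 (suffix); strip both.
  Deconjugate: the word is γ·β·γ⁻¹ with γ = s1 (prefix) and γ⁻¹ = s1^-1 (suffix); strip both.
Reduced to β = s1^-1 s2 s3^-1 s2 s1^-1 s2 s3^-1 on 4 strands, 7 crossings.
Both give the same β = s1^-1 s2 s3^-1 s2 s1^-1 s2 s3^-1 on 4 strands, so one state sum suffices:
Braid: s1^-1 s2 s3^-1 s2 s1^-1 s2 s3^-1 on 4 strands, 7 crossings.
Writhe w = (#positive) - (#negative) = 3 - 4 = -1.
State-sum expansion of <K>. There are 2^7 = 128 states.
For each crossing: s=0 is the vertical smoothing, s=1 horizontal. Crossing k contributes A^(sign_k * (1 - 2*s_k)); loop factor d = -A^2 - A^-2.
Tabulate the states by total A-exponent and number of loops L (A-exp: L × count):
  A^7: L=4 ×1
  A^5: L=3 ×7
  A^3: L=2 ×19, L=4 ×2
  A^1: L=1 ×21, L=3 ×14
  A^-1: L=2 ×32, L=4 ×3
  A^-3: L=3 ×21
  A^-5: L=4 ×7
  A^-7: L=5 ×1
Each group contributes A^e * Σ count * d^(L-1):
Powers of d = -A^2 - A^-2: d^2 = A^4 + 2 + A^-4; d^3 = -A^6 - 3*A^2 - 3*A^-2 - A^-6; d^4 = A^8 + 4*A^4 + 6 + 4*A^-4 + A^-8.
  A^7 * (d^3) = -A^13 - 3*A^9 - 3*A^5 - A
  A^5 * (7*d^2) = 7*A^9 + 14*A^5 + 7*A
  A^3 * (19*d + 2*d^3) = -2*A^9 - 25*A^5 - 25*A - 2*A^-3
  A^1 * (21 + 14*d^2) = 14*A^5 + 49*A + 14*A^-3
  A^-1 * (32*d + 3*d^3) = -3*A^5 - 41*A - 41*A^-3 - 3*A^-7
  A^-3 * (21*d^2) = 21*A + 42*A^-3 + 21*A^-7
  A^-5 * (7*d^3) = -7*A - 21*A^-3 - 21*A^-7 - 7*A^-11
  A^-7 * (d^4) = A + 4*A^-3 + 6*A^-7 + 4*A^-11 + A^-15
Summing the groups: <K> = -A^13 + 2*A^9 - 3*A^5 + 4*A - 4*A^-3 + 3*A^-7 - 3*A^-11 + A^-15
Normalise by the writhe: (-A^3)^(-w) = (-A^3)^(1) = -A^3, so f(A) = -A^3 * <K> = A^16 - 2*A^12 + 3*A^8 - 4*A^4 + 4 - 3*A^-4 + 3*A^-8 - A^-12.
Substitute A = t^(-1/4), i.e. A^e → t^(-e/4): V(t) = -t^3 + 3*t^2 - 3*t + 4 - 4*t^-1 + 3*t^-2 - 2*t^-3 + t^-4

Answer: -t^3 + 3*t^2 - 3*t + 4 - 4*t^-1 + 3*t^-2 - 2*t^-3 + t^-4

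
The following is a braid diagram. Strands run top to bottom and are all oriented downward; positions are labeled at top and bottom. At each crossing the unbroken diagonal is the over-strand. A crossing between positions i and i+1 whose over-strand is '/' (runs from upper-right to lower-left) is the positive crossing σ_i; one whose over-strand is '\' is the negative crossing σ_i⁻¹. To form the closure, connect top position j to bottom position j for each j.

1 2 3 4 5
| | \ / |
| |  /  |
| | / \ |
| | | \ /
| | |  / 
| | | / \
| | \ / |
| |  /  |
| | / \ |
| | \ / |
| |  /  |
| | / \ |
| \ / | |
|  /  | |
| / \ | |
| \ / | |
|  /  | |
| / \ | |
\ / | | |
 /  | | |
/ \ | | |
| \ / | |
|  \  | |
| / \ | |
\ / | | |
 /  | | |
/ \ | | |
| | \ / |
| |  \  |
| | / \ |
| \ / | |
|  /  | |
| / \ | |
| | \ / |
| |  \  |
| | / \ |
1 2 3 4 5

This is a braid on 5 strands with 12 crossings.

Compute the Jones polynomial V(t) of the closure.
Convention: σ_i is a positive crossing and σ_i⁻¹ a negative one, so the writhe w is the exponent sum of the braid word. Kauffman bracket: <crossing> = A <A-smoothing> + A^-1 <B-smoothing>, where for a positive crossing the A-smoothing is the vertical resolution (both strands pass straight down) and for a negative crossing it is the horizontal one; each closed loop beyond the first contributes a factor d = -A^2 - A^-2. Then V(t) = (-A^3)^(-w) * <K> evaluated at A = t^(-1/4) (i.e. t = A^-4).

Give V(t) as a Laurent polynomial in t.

-t^8 + t^7 - 2*t^6 + 3*t^5 - 2*t^4 + 3*t^3 - 2*t^2 + t

Derivation:
Reading the diagram top to bottom ('/'-over between positions i,i+1 = s_i, '\'-over = s_i^-1): braid word = s3 s4 s3 s3 s2 s2 s1 s2^-1 s1 s3^-1 s2 s3^-1.
The presented braid s3 s4 s3 s3 s2 s2 s1 s2^-1 s1 s3^-1 s2 s3^-1 on 5 strands reduces by inverse Markov moves (closure unchanged at each step):
  Deconjugate: the word is γ·β·γ⁻¹ with γ = s3 (prefix) and γ⁻¹ = s3^-1 (suffix); strip both.
Reduced to β = s4 s3 s3 s2 s2 s1 s2^-1 s1 s3^-1 s2 on 5 strands, 10 crossings.
Compute on β:
Braid: s4 s3 s3 s2 s2 s1 s2^-1 s1 s3^-1 s2 on 5 strands, 10 crossings.
Writhe w = (#positive) - (#negative) = 8 - 2 = 6.
State-sum expansion of <K>. There are 2^10 = 1024 states.
For each crossing: s=0 is the vertical smoothing, s=1 horizontal. Crossing k contributes A^(sign_k * (1 - 2*s_k)); loop factor d = -A^2 - A^-2.
Tabulate the states by total A-exponent and number of loops L (A-exp: L × count):
  A^10: L=3 ×1
  A^8: L=2 ×3, L=4 ×7
  A^6: L=1 ×2, L=3 ×29, L=5 ×14
  A^4: L=2 ×39, L=4 ×72, L=6 ×9
  A^2: L=1 ×17, L=3 ×137, L=5 ×54, L=7 ×2
  A^0: L=2 ×109, L=4 ×128, L=6 ×15
  A^-2: L=1 ×30, L=3 ×132, L=5 ×47, L=7 ×1
  A^-4: L=2 ×49, L=4 ×65, L=6 ×6
  A^-6: L=3 ×31, L=5 ×14
  A^-8: L=4 ×9, L=6 ×1
  A^-10: L=5 ×1
Each group contributes A^e * Σ count * d^(L-1):
Powers of d = -A^2 - A^-2: d^2 = A^4 + 2 + A^-4; d^3 = -A^6 - 3*A^2 - 3*A^-2 - A^-6; d^4 = A^8 + 4*A^4 + 6 + 4*A^-4 + A^-8; d^5 = -A^10 - 5*A^6 - 10*A^2 - 10*A^-2 - 5*A^-6 - A^-10; d^6 = A^12 + 6*A^8 + 15*A^4 + 20 + 15*A^-4 + 6*A^-8 + A^-12.
  A^10 * (d^2) = A^14 + 2*A^10 + A^6
  A^8 * (3*d + 7*d^3) = -7*A^14 - 24*A^10 - 24*A^6 - 7*A^2
  A^6 * (2 + 29*d^2 + 14*d^4) = 14*A^14 + 85*A^10 + 144*A^6 + 85*A^2 + 14*A^-2
  A^4 * (39*d + 72*d^3 + 9*d^5) = -9*A^14 - 117*A^10 - 345*A^6 - 345*A^2 - 117*A^-2 - 9*A^-6
  A^2 * (17 + 137*d^2 + 54*d^4 + 2*d^6) = 2*A^14 + 66*A^10 + 383*A^6 + 655*A^2 + 383*A^-2 + 66*A^-6 + 2*A^-10
  A^0 * (109*d + 128*d^3 + 15*d^5) = -15*A^10 - 203*A^6 - 643*A^2 - 643*A^-2 - 203*A^-6 - 15*A^-10
  A^-2 * (30 + 132*d^2 + 47*d^4 + d^6) = A^10 + 53*A^6 + 335*A^2 + 596*A^-2 + 335*A^-6 + 53*A^-10 + A^-14
  A^-4 * (49*d + 65*d^3 + 6*d^5) = -6*A^6 - 95*A^2 - 304*A^-2 - 304*A^-6 - 95*A^-10 - 6*A^-14
  A^-6 * (31*d^2 + 14*d^4) = 14*A^2 + 87*A^-2 + 146*A^-6 + 87*A^-10 + 14*A^-14
  A^-8 * (9*d^3 + d^5) = -A^2 - 14*A^-2 - 37*A^-6 - 37*A^-10 - 14*A^-14 - A^-18
  A^-10 * (d^4) = A^-2 + 4*A^-6 + 6*A^-10 + 4*A^-14 + A^-18
Summing the groups: <K> = A^14 - 2*A^10 + 3*A^6 - 2*A^2 + 3*A^-2 - 2*A^-6 + A^-10 - A^-14
Normalise by the writhe: (-A^3)^(-w) = (-A^3)^(-6) = A^-18, so f(A) = A^-18 * <K> = A^-4 - 2*A^-8 + 3*A^-12 - 2*A^-16 + 3*A^-20 - 2*A^-24 + A^-28 - A^-32.
Substitute A = t^(-1/4), i.e. A^e → t^(-e/4): V(t) = -t^8 + t^7 - 2*t^6 + 3*t^5 - 2*t^4 + 3*t^3 - 2*t^2 + t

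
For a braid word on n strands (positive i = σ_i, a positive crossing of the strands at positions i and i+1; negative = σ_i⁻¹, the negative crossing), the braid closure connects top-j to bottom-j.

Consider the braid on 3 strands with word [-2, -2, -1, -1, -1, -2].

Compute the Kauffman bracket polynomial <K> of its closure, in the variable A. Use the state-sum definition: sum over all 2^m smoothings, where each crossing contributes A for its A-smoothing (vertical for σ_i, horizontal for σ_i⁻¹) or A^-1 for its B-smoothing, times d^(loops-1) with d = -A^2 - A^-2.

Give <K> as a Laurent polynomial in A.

Braid: s2^-1 s2^-1 s1^-1 s1^-1 s1^-1 s2^-1 on 3 strands, 6 crossings.
Writhe w = (#positive) - (#negative) = 0 - 6 = -6.
Computing the Kauffman bracket via state sum. There are 2^6 = 64 states.
For each crossing: s=0 is the vertical smoothing, s=1 horizontal. Crossing k contributes A^(sign_k * (1 - 2*s_k)); loop factor d = -A^2 - A^-2.
Tabulate the states by total A-exponent and number of loops L (A-exp: L × count):
  A^6: L=5 ×1
  A^4: L=4 ×6
  A^2: L=3 ×15
  A^0: L=2 ×18, L=4 ×2
  A^-2: L=1 ×9, L=3 ×6
  A^-4: L=2 ×6
  A^-6: L=3 ×1
Each group contributes A^e * Σ count * d^(L-1):
Powers of d = -A^2 - A^-2: d^2 = A^4 + 2 + A^-4; d^3 = -A^6 - 3*A^2 - 3*A^-2 - A^-6; d^4 = A^8 + 4*A^4 + 6 + 4*A^-4 + A^-8.
  A^6 * (d^4) = A^14 + 4*A^10 + 6*A^6 + 4*A^2 + A^-2
  A^4 * (6*d^3) = -6*A^10 - 18*A^6 - 18*A^2 - 6*A^-2
  A^2 * (15*d^2) = 15*A^6 + 30*A^2 + 15*A^-2
  A^0 * (18*d + 2*d^3) = -2*A^6 - 24*A^2 - 24*A^-2 - 2*A^-6
  A^-2 * (9 + 6*d^2) = 6*A^2 + 21*A^-2 + 6*A^-6
  A^-4 * (6*d) = -6*A^-2 - 6*A^-6
  A^-6 * (d^2) = A^-2 + 2*A^-6 + A^-10
Summing the groups: <K> = A^14 - 2*A^10 + A^6 - 2*A^2 + 2*A^-2 + A^-10

Answer: A^14 - 2*A^10 + A^6 - 2*A^2 + 2*A^-2 + A^-10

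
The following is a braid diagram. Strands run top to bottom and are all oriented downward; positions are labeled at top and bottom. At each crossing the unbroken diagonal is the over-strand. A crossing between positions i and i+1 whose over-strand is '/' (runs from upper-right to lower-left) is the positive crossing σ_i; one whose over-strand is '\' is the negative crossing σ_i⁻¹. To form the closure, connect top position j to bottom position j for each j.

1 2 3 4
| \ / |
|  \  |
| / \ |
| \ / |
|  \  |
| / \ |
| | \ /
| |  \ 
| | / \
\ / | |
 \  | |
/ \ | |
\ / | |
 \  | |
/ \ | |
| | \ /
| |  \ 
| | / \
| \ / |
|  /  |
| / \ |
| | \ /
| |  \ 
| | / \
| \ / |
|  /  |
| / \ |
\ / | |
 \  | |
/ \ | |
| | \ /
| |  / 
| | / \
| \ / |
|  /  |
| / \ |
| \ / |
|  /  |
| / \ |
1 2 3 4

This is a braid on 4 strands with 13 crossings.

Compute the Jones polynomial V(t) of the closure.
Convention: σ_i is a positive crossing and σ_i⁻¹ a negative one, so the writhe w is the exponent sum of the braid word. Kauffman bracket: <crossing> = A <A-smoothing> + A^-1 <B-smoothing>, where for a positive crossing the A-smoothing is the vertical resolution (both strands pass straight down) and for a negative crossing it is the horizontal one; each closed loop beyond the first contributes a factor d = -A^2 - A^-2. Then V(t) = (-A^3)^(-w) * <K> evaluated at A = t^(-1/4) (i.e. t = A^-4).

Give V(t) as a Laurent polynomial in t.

Reading the diagram top to bottom ('/'-over between positions i,i+1 = s_i, '\'-over = s_i^-1): braid word = s2^-1 s2^-1 s3^-1 s1^-1 s1^-1 s3^-1 s2 s3^-1 s2 s1^-1 s3 s2 s2.
The presented braid s2^-1 s2^-1 s3^-1 s1^-1 s1^-1 s3^-1 s2 s3^-1 s2 s1^-1 s3 s2 s2 on 4 strands reduces by inverse Markov moves (closure unchanged at each step):
  Deconjugate: the word is γ·β·γ⁻¹ with γ = s2^-1 (prefix) and γ⁻¹ = s2 (suffix); strip both.
  Deconjugate: the word is γ·β·γ⁻¹ with γ = s2^-1 s3^-1 (prefix) and γ⁻¹ = s3 s2 (suffix); strip both.
Reduced to β = s1^-1 s1^-1 s3^-1 s2 s3^-1 s2 s1^-1 on 4 strands, 7 crossings.
Compute on β:
Braid: s1^-1 s1^-1 s3^-1 s2 s3^-1 s2 s1^-1 on 4 strands, 7 crossings.
Writhe w = (#positive) - (#negative) = 2 - 5 = -3.
Enumerate smoothing states for the bracket polynomial. There are 2^7 = 128 states.
For each crossing: s=0 is the vertical smoothing, s=1 horizontal. Crossing k contributes A^(sign_k * (1 - 2*s_k)); loop factor d = -A^2 - A^-2.
Tabulate the states by total A-exponent and number of loops L (A-exp: L × count):
  A^7: L=5 ×1
  A^5: L=4 ×7
  A^3: L=3 ×20, L=5 ×1
  A^1: L=2 ×27, L=4 ×8
  A^-1: L=1 ×15, L=3 ×19, L=5 ×1
  A^-3: L=2 ×17, L=4 ×4
  A^-5: L=3 ×7
  A^-7: L=4 ×1
Each group contributes A^e * Σ count * d^(L-1):
Powers of d = -A^2 - A^-2: d^2 = A^4 + 2 + A^-4; d^3 = -A^6 - 3*A^2 - 3*A^-2 - A^-6; d^4 = A^8 + 4*A^4 + 6 + 4*A^-4 + A^-8.
  A^7 * (d^4) = A^15 + 4*A^11 + 6*A^7 + 4*A^3 + A^-1
  A^5 * (7*d^3) = -7*A^11 - 21*A^7 - 21*A^3 - 7*A^-1
  A^3 * (20*d^2 + d^4) = A^11 + 24*A^7 + 46*A^3 + 24*A^-1 + A^-5
  A^1 * (27*d + 8*d^3) = -8*A^7 - 51*A^3 - 51*A^-1 - 8*A^-5
  A^-1 * (15 + 19*d^2 + d^4) = A^7 + 23*A^3 + 59*A^-1 + 23*A^-5 + A^-9
  A^-3 * (17*d + 4*d^3) = -4*A^3 - 29*A^-1 - 29*A^-5 - 4*A^-9
  A^-5 * (7*d^2) = 7*A^-1 + 14*A^-5 + 7*A^-9
  A^-7 * (d^3) = -A^-1 - 3*A^-5 - 3*A^-9 - A^-13
Summing the groups: <K> = A^15 - 2*A^11 + 2*A^7 - 3*A^3 + 3*A^-1 - 2*A^-5 + A^-9 - A^-13
Normalise by the writhe: (-A^3)^(-w) = (-A^3)^(3) = -A^9, so f(A) = -A^9 * <K> = -A^24 + 2*A^20 - 2*A^16 + 3*A^12 - 3*A^8 + 2*A^4 - 1 + A^-4.
Substitute A = t^(-1/4), i.e. A^e → t^(-e/4): V(t) = t - 1 + 2*t^-1 - 3*t^-2 + 3*t^-3 - 2*t^-4 + 2*t^-5 - t^-6

Answer: t - 1 + 2*t^-1 - 3*t^-2 + 3*t^-3 - 2*t^-4 + 2*t^-5 - t^-6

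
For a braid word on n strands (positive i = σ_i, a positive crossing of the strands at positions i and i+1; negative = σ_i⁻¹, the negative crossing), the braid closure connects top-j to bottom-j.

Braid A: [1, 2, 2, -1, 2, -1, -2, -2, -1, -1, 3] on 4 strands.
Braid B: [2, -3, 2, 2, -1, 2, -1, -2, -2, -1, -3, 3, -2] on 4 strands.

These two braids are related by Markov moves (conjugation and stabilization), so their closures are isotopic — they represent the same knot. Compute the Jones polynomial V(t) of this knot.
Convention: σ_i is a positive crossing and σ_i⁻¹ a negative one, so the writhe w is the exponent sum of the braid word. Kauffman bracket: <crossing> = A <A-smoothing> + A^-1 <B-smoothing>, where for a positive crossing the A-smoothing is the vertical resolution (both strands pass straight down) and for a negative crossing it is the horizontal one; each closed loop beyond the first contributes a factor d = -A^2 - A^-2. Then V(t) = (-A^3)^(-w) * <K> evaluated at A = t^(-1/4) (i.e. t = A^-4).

-t + 2 - t^-1 + 2*t^-2 - t^-3 + t^-4 - t^-5

Derivation:
Markov-equivalent braids have isotopic closures, hence identical knot invariants. Strip the Markov moves from each word to reach a common short braid β, then compute V(t) once on β.
Braid A: s1 s2 s2 s1^-1 s2 s1^-1 s2^-1 s2^-1 s1^-1 s1^-1 s3 on 4 strands reduces by inverse Markov moves (closure unchanged at each step):
  Destabilize: the word has the form β·s3 where s3 occurs only as the final letter (β ∈ B_3); drop it and the last strand → 3 strands.
  Deconjugate: the word is γ·β·γ⁻¹ with γ = s1 (prefix) and γ⁻¹ = s1^-1 (suffix); strip both.
Reduced to β = s2 s2 s1^-1 s2 s1^-1 s2^-1 s2^-1 s1^-1 on 3 strands, 8 crossings.
Braid B: s2 s3^-1 s2 s2 s1^-1 s2 s1^-1 s2^-1 s2^-1 s1^-1 s3^-1 s3 s2^-1 on 4 strands reduces by inverse Markov moves (closure unchanged at each step):
  Deconjugate: the word is γ·β·γ⁻¹ with γ = s2 s3^-1 (prefix) and γ⁻¹ = s3 s2^-1 (suffix); strip both.
  Destabilize: the word has the form β·s3^-1 where s3^-1 occurs only as the final letter (β ∈ B_3); drop it and the last strand → 3 strands.
Reduced to β = s2 s2 s1^-1 s2 s1^-1 s2^-1 s2^-1 s1^-1 on 3 strands, 8 crossings.
Both give the same β = s2 s2 s1^-1 s2 s1^-1 s2^-1 s2^-1 s1^-1 on 3 strands, so one state sum suffices:
Braid: s2 s2 s1^-1 s2 s1^-1 s2^-1 s2^-1 s1^-1 on 3 strands, 8 crossings.
Writhe w = (#positive) - (#negative) = 3 - 5 = -2.
Enumerate smoothing states for the bracket polynomial. There are 2^8 = 256 states.
For each crossing: s=0 is the vertical smoothing, s=1 horizontal. Crossing k contributes A^(sign_k * (1 - 2*s_k)); loop factor d = -A^2 - A^-2.
Tabulate the states by total A-exponent and number of loops L (A-exp: L × count):
  A^8: L=4 ×1
  A^6: L=3 ×8
  A^4: L=2 ×23, L=4 ×5
  A^2: L=1 ×22, L=3 ×33, L=5 ×1
  A^0: L=2 ×52, L=4 ×18
  A^-2: L=1 ×13, L=3 ×37, L=5 ×6
  A^-4: L=2 ×14, L=4 ×13, L=6 ×1
  A^-6: L=3 ×6, L=5 ×2
  A^-8: L=4 ×1
Each group contributes A^e * Σ count * d^(L-1):
Powers of d = -A^2 - A^-2: d^2 = A^4 + 2 + A^-4; d^3 = -A^6 - 3*A^2 - 3*A^-2 - A^-6; d^4 = A^8 + 4*A^4 + 6 + 4*A^-4 + A^-8; d^5 = -A^10 - 5*A^6 - 10*A^2 - 10*A^-2 - 5*A^-6 - A^-10.
  A^8 * (d^3) = -A^14 - 3*A^10 - 3*A^6 - A^2
  A^6 * (8*d^2) = 8*A^10 + 16*A^6 + 8*A^2
  A^4 * (23*d + 5*d^3) = -5*A^10 - 38*A^6 - 38*A^2 - 5*A^-2
  A^2 * (22 + 33*d^2 + d^4) = A^10 + 37*A^6 + 94*A^2 + 37*A^-2 + A^-6
  A^0 * (52*d + 18*d^3) = -18*A^6 - 106*A^2 - 106*A^-2 - 18*A^-6
  A^-2 * (13 + 37*d^2 + 6*d^4) = 6*A^6 + 61*A^2 + 123*A^-2 + 61*A^-6 + 6*A^-10
  A^-4 * (14*d + 13*d^3 + d^5) = -A^6 - 18*A^2 - 63*A^-2 - 63*A^-6 - 18*A^-10 - A^-14
  A^-6 * (6*d^2 + 2*d^4) = 2*A^2 + 14*A^-2 + 24*A^-6 + 14*A^-10 + 2*A^-14
  A^-8 * (d^3) = -A^-2 - 3*A^-6 - 3*A^-10 - A^-14
Summing the groups: <K> = -A^14 + A^10 - A^6 + 2*A^2 - A^-2 + 2*A^-6 - A^-10
Normalise by the writhe: (-A^3)^(-w) = (-A^3)^(2) = A^6, so f(A) = A^6 * <K> = -A^20 + A^16 - A^12 + 2*A^8 - A^4 + 2 - A^-4.
Substitute A = t^(-1/4), i.e. A^e → t^(-e/4): V(t) = -t + 2 - t^-1 + 2*t^-2 - t^-3 + t^-4 - t^-5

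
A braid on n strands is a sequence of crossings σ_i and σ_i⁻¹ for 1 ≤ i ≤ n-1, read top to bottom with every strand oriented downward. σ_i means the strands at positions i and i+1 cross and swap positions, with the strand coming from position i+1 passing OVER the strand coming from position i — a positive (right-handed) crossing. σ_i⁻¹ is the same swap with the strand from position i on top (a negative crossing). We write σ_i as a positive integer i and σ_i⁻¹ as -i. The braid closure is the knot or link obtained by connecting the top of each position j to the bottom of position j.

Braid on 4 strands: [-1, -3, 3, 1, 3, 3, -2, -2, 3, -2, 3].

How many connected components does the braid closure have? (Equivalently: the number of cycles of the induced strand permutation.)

Track the strand permutation on 4 strands, starting from identity.
  step 1: s1^-1 swaps positions 1,2 -> [2 1 3 4]
  step 2: s3^-1 swaps positions 3,4 -> [2 1 4 3]
  step 3: s3 swaps positions 3,4 -> [2 1 3 4]
  step 4: s1 swaps positions 1,2 -> [1 2 3 4]
  step 5: s3 swaps positions 3,4 -> [1 2 4 3]
  step 6: s3 swaps positions 3,4 -> [1 2 3 4]
  step 7: s2^-1 swaps positions 2,3 -> [1 3 2 4]
  step 8: s2^-1 swaps positions 2,3 -> [1 2 3 4]
  step 9: s3 swaps positions 3,4 -> [1 2 4 3]
  step 10: s2^-1 swaps positions 2,3 -> [1 4 2 3]
  step 11: s3 swaps positions 3,4 -> [1 4 3 2]
Final permutation (position -> original strand): [1 4 3 2]
Closure components = cycle count of this permutation = 3.

Answer: 3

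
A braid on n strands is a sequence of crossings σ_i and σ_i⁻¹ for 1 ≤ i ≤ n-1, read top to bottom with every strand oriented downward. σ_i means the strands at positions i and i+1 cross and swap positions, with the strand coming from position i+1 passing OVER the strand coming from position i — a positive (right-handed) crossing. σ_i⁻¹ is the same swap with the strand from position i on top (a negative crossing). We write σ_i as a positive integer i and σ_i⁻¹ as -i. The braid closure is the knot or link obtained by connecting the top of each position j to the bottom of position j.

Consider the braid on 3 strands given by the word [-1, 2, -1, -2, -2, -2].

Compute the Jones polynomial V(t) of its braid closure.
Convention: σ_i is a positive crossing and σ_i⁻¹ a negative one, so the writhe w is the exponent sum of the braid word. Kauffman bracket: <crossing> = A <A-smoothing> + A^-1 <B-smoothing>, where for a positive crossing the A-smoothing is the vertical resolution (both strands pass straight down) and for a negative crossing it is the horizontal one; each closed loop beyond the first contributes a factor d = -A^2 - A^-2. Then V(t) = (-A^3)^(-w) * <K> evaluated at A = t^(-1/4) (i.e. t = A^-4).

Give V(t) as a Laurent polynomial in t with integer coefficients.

t^-1 - t^-2 + 2*t^-3 - t^-4 + t^-5 - t^-6

Derivation:
Braid: s1^-1 s2 s1^-1 s2^-1 s2^-1 s2^-1 on 3 strands, 6 crossings.
Writhe w = (#positive) - (#negative) = 1 - 5 = -4.
State-sum expansion of <K>. There are 2^6 = 64 states.
Smooth each crossing (0=||, 1=⌣⌢); contribution A^(Σ sign_k(1-2s_k)) * d^(L-1).
Tabulate the states by total A-exponent and number of loops L (A-exp: L × count):
  A^6: L=4 ×1
  A^4: L=3 ×6
  A^2: L=2 ×12, L=4 ×3
  A^0: L=1 ×9, L=3 ×10, L=5 ×1
  A^-2: L=2 ×12, L=4 ×3
  A^-4: L=1 ×2, L=3 ×4
  A^-6: L=2 ×1
Each group contributes A^e * Σ count * d^(L-1):
Powers of d = -A^2 - A^-2: d^2 = A^4 + 2 + A^-4; d^3 = -A^6 - 3*A^2 - 3*A^-2 - A^-6; d^4 = A^8 + 4*A^4 + 6 + 4*A^-4 + A^-8.
  A^6 * (d^3) = -A^12 - 3*A^8 - 3*A^4 - 1
  A^4 * (6*d^2) = 6*A^8 + 12*A^4 + 6
  A^2 * (12*d + 3*d^3) = -3*A^8 - 21*A^4 - 21 - 3*A^-4
  A^0 * (9 + 10*d^2 + d^4) = A^8 + 14*A^4 + 35 + 14*A^-4 + A^-8
  A^-2 * (12*d + 3*d^3) = -3*A^4 - 21 - 21*A^-4 - 3*A^-8
  A^-4 * (2 + 4*d^2) = 4 + 10*A^-4 + 4*A^-8
  A^-6 * (d) = -A^-4 - A^-8
Summing the groups: <K> = -A^12 + A^8 - A^4 + 2 - A^-4 + A^-8
Normalise by the writhe: (-A^3)^(-w) = (-A^3)^(4) = A^12, so f(A) = A^12 * <K> = -A^24 + A^20 - A^16 + 2*A^12 - A^8 + A^4.
Substitute A = t^(-1/4), i.e. A^e → t^(-e/4): V(t) = t^-1 - t^-2 + 2*t^-3 - t^-4 + t^-5 - t^-6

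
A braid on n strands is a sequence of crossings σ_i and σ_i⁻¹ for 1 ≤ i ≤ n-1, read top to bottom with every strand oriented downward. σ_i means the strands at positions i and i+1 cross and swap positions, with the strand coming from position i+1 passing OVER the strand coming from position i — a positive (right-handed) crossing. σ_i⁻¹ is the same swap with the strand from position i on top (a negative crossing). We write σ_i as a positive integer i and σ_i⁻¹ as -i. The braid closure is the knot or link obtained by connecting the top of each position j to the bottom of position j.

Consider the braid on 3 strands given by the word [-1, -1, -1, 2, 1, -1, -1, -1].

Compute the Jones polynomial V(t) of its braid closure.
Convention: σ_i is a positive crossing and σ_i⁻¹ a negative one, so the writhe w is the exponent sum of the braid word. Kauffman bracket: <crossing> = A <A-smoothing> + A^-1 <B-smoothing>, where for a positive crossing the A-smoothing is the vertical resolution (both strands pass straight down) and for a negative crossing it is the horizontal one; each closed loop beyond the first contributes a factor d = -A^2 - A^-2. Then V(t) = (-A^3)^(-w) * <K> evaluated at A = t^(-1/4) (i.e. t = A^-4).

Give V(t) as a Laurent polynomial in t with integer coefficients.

First cancel adjacent σ_i σ_i⁻¹ pairs (Reidemeister II — same braid, same closure): s1^-1 s1^-1 s1^-1 s2 s1 s1^-1 s1^-1 s1^-1 → s1^-1 s1^-1 s1^-1 s2 s1^-1 s1^-1.
Braid: s1^-1 s1^-1 s1^-1 s2 s1^-1 s1^-1 on 3 strands, 6 crossings.
Writhe w = (#positive) - (#negative) = 1 - 5 = -4.
Enumerate smoothing states for the bracket polynomial. There are 2^6 = 64 states.
For each crossing: s=0 is the vertical smoothing, s=1 horizontal. Crossing k contributes A^(sign_k * (1 - 2*s_k)); loop factor d = -A^2 - A^-2.
Tabulate the states by total A-exponent and number of loops L (A-exp: L × count):
  A^6: L=6 ×1
  A^4: L=5 ×6
  A^2: L=4 ×15
  A^0: L=3 ×20
  A^-2: L=2 ×15
  A^-4: L=1 ×5, L=3 ×1
  A^-6: L=2 ×1
Each group contributes A^e * Σ count * d^(L-1):
Powers of d = -A^2 - A^-2: d^2 = A^4 + 2 + A^-4; d^3 = -A^6 - 3*A^2 - 3*A^-2 - A^-6; d^4 = A^8 + 4*A^4 + 6 + 4*A^-4 + A^-8; d^5 = -A^10 - 5*A^6 - 10*A^2 - 10*A^-2 - 5*A^-6 - A^-10.
  A^6 * (d^5) = -A^16 - 5*A^12 - 10*A^8 - 10*A^4 - 5 - A^-4
  A^4 * (6*d^4) = 6*A^12 + 24*A^8 + 36*A^4 + 24 + 6*A^-4
  A^2 * (15*d^3) = -15*A^8 - 45*A^4 - 45 - 15*A^-4
  A^0 * (20*d^2) = 20*A^4 + 40 + 20*A^-4
  A^-2 * (15*d) = -15 - 15*A^-4
  A^-4 * (5 + d^2) = 1 + 7*A^-4 + A^-8
  A^-6 * (d) = -A^-4 - A^-8
Summing the groups: <K> = -A^16 + A^12 - A^8 + A^4 + A^-4
Normalise by the writhe: (-A^3)^(-w) = (-A^3)^(4) = A^12, so f(A) = A^12 * <K> = -A^28 + A^24 - A^20 + A^16 + A^8.
Substitute A = t^(-1/4), i.e. A^e → t^(-e/4): V(t) = t^-2 + t^-4 - t^-5 + t^-6 - t^-7

Answer: t^-2 + t^-4 - t^-5 + t^-6 - t^-7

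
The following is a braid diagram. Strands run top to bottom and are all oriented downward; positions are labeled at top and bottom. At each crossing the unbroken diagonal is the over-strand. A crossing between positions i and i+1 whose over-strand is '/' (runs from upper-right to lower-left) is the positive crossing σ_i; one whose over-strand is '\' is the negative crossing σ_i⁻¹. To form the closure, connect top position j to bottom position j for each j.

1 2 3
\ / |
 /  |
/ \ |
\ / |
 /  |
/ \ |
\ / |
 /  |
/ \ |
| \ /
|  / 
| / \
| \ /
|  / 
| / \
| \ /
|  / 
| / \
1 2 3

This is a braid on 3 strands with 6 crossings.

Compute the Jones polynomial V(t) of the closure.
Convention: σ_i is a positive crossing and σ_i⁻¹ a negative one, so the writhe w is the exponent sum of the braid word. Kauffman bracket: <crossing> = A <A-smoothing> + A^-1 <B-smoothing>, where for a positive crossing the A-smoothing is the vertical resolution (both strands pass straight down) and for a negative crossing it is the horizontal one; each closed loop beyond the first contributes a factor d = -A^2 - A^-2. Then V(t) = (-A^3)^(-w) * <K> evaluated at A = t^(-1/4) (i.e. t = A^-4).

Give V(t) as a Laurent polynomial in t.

Reading the diagram top to bottom ('/'-over between positions i,i+1 = s_i, '\'-over = s_i^-1): braid word = s1 s1 s1 s2 s2 s2.
Braid: s1 s1 s1 s2 s2 s2 on 3 strands, 6 crossings.
Writhe w = (#positive) - (#negative) = 6 - 0 = 6.
Enumerate smoothing states for the bracket polynomial. There are 2^6 = 64 states.
Smooth each crossing (0=||, 1=⌣⌢); contribution A^(Σ sign_k(1-2s_k)) * d^(L-1).
Tabulate the states by total A-exponent and number of loops L (A-exp: L × count):
  A^6: L=3 ×1
  A^4: L=2 ×6
  A^2: L=1 ×9, L=3 ×6
  A^0: L=2 ×18, L=4 ×2
  A^-2: L=3 ×15
  A^-4: L=4 ×6
  A^-6: L=5 ×1
Each group contributes A^e * Σ count * d^(L-1):
Powers of d = -A^2 - A^-2: d^2 = A^4 + 2 + A^-4; d^3 = -A^6 - 3*A^2 - 3*A^-2 - A^-6; d^4 = A^8 + 4*A^4 + 6 + 4*A^-4 + A^-8.
  A^6 * (d^2) = A^10 + 2*A^6 + A^2
  A^4 * (6*d) = -6*A^6 - 6*A^2
  A^2 * (9 + 6*d^2) = 6*A^6 + 21*A^2 + 6*A^-2
  A^0 * (18*d + 2*d^3) = -2*A^6 - 24*A^2 - 24*A^-2 - 2*A^-6
  A^-2 * (15*d^2) = 15*A^2 + 30*A^-2 + 15*A^-6
  A^-4 * (6*d^3) = -6*A^2 - 18*A^-2 - 18*A^-6 - 6*A^-10
  A^-6 * (d^4) = A^2 + 4*A^-2 + 6*A^-6 + 4*A^-10 + A^-14
Summing the groups: <K> = A^10 + 2*A^2 - 2*A^-2 + A^-6 - 2*A^-10 + A^-14
Normalise by the writhe: (-A^3)^(-w) = (-A^3)^(-6) = A^-18, so f(A) = A^-18 * <K> = A^-8 + 2*A^-16 - 2*A^-20 + A^-24 - 2*A^-28 + A^-32.
Substitute A = t^(-1/4), i.e. A^e → t^(-e/4): V(t) = t^8 - 2*t^7 + t^6 - 2*t^5 + 2*t^4 + t^2

Answer: t^8 - 2*t^7 + t^6 - 2*t^5 + 2*t^4 + t^2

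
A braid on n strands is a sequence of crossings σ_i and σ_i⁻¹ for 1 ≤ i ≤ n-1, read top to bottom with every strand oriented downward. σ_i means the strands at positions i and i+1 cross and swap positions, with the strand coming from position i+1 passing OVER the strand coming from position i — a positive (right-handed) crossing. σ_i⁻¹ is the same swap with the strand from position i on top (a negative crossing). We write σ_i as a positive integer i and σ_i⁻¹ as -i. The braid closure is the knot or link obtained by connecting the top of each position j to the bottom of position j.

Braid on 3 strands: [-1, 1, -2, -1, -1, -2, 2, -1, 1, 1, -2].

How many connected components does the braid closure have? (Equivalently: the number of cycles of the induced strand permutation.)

2

Derivation:
Track the strand permutation on 3 strands, starting from identity.
  step 1: s1^-1 swaps positions 1,2 -> [2 1 3]
  step 2: s1 swaps positions 1,2 -> [1 2 3]
  step 3: s2^-1 swaps positions 2,3 -> [1 3 2]
  step 4: s1^-1 swaps positions 1,2 -> [3 1 2]
  step 5: s1^-1 swaps positions 1,2 -> [1 3 2]
  step 6: s2^-1 swaps positions 2,3 -> [1 2 3]
  step 7: s2 swaps positions 2,3 -> [1 3 2]
  step 8: s1^-1 swaps positions 1,2 -> [3 1 2]
  step 9: s1 swaps positions 1,2 -> [1 3 2]
  step 10: s1 swaps positions 1,2 -> [3 1 2]
  step 11: s2^-1 swaps positions 2,3 -> [3 2 1]
Final permutation (position -> original strand): [3 2 1]
Closure components = cycle count of this permutation = 2.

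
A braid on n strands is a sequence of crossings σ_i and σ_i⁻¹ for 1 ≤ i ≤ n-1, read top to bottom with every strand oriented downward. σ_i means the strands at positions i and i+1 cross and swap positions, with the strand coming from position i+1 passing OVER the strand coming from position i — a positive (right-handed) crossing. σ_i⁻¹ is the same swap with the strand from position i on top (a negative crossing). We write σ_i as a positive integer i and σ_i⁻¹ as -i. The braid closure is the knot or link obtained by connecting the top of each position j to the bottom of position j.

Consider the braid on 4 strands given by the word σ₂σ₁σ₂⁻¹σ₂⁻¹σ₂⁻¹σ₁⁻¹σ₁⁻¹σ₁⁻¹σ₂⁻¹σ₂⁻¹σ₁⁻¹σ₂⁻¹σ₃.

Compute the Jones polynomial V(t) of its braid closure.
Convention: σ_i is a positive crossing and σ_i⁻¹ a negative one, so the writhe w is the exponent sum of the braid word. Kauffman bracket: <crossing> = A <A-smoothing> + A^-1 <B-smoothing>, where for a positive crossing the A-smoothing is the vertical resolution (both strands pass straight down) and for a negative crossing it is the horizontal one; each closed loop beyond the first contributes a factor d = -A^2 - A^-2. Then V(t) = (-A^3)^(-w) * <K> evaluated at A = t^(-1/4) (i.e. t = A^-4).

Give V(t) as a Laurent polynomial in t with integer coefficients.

t^-3 + 2*t^-5 - 2*t^-6 + 2*t^-7 - 3*t^-8 + 2*t^-9 - 2*t^-10 + t^-11

Derivation:
The presented braid s2 s1 s2^-1 s2^-1 s2^-1 s1^-1 s1^-1 s1^-1 s2^-1 s2^-1 s1^-1 s2^-1 s3 on 4 strands reduces by inverse Markov moves (closure unchanged at each step):
  Destabilize: the word has the form β·s3 where s3 occurs only as the final letter (β ∈ B_3); drop it and the last strand → 3 strands.
  Deconjugate: the word is γ·β·γ⁻¹ with γ = s2 s1 (prefix) and γ⁻¹ = s1^-1 s2^-1 (suffix); strip both.
Reduced to β = s2^-1 s2^-1 s2^-1 s1^-1 s1^-1 s1^-1 s2^-1 s2^-1 on 3 strands, 8 crossings.
Compute on β:
Braid: s2^-1 s2^-1 s2^-1 s1^-1 s1^-1 s1^-1 s2^-1 s2^-1 on 3 strands, 8 crossings.
Writhe w = (#positive) - (#negative) = 0 - 8 = -8.
State-sum expansion of <K>. There are 2^8 = 256 states.
For each crossing: s=0 is the vertical smoothing, s=1 horizontal. Crossing k contributes A^(sign_k * (1 - 2*s_k)); loop factor d = -A^2 - A^-2.
Tabulate the states by total A-exponent and number of loops L (A-exp: L × count):
  A^8: L=7 ×1
  A^6: L=6 ×8
  A^4: L=5 ×28
  A^2: L=4 ×55, L=6 ×1
  A^0: L=3 ×65, L=5 ×5
  A^-2: L=2 ×45, L=4 ×11
  A^-4: L=1 ×15, L=3 ×13
  A^-6: L=2 ×8
  A^-8: L=3 ×1
Each group contributes A^e * Σ count * d^(L-1):
Powers of d = -A^2 - A^-2: d^2 = A^4 + 2 + A^-4; d^3 = -A^6 - 3*A^2 - 3*A^-2 - A^-6; d^4 = A^8 + 4*A^4 + 6 + 4*A^-4 + A^-8; d^5 = -A^10 - 5*A^6 - 10*A^2 - 10*A^-2 - 5*A^-6 - A^-10; d^6 = A^12 + 6*A^8 + 15*A^4 + 20 + 15*A^-4 + 6*A^-8 + A^-12.
  A^8 * (d^6) = A^20 + 6*A^16 + 15*A^12 + 20*A^8 + 15*A^4 + 6 + A^-4
  A^6 * (8*d^5) = -8*A^16 - 40*A^12 - 80*A^8 - 80*A^4 - 40 - 8*A^-4
  A^4 * (28*d^4) = 28*A^12 + 112*A^8 + 168*A^4 + 112 + 28*A^-4
  A^2 * (55*d^3 + d^5) = -A^12 - 60*A^8 - 175*A^4 - 175 - 60*A^-4 - A^-8
  A^0 * (65*d^2 + 5*d^4) = 5*A^8 + 85*A^4 + 160 + 85*A^-4 + 5*A^-8
  A^-2 * (45*d + 11*d^3) = -11*A^4 - 78 - 78*A^-4 - 11*A^-8
  A^-4 * (15 + 13*d^2) = 13 + 41*A^-4 + 13*A^-8
  A^-6 * (8*d) = -8*A^-4 - 8*A^-8
  A^-8 * (d^2) = A^-4 + 2*A^-8 + A^-12
Summing the groups: <K> = A^20 - 2*A^16 + 2*A^12 - 3*A^8 + 2*A^4 - 2 + 2*A^-4 + A^-12
Normalise by the writhe: (-A^3)^(-w) = (-A^3)^(8) = A^24, so f(A) = A^24 * <K> = A^44 - 2*A^40 + 2*A^36 - 3*A^32 + 2*A^28 - 2*A^24 + 2*A^20 + A^12.
Substitute A = t^(-1/4), i.e. A^e → t^(-e/4): V(t) = t^-3 + 2*t^-5 - 2*t^-6 + 2*t^-7 - 3*t^-8 + 2*t^-9 - 2*t^-10 + t^-11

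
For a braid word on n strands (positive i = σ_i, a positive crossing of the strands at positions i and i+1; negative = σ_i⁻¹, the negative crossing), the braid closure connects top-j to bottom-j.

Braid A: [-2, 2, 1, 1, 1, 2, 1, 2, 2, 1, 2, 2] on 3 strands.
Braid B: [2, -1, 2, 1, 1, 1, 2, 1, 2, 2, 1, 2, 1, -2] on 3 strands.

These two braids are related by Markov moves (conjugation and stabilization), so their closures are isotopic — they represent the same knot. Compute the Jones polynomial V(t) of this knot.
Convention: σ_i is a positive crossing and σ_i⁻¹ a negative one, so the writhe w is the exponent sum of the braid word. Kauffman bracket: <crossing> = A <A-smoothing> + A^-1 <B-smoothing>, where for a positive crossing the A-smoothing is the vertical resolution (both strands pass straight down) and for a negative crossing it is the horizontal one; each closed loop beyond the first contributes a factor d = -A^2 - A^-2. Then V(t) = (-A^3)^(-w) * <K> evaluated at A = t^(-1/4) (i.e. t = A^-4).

Markov-equivalent braids have isotopic closures, hence identical knot invariants. Strip the Markov moves from each word to reach a common short braid β, then compute V(t) once on β.
Braid A: s2^-1 s2 s1 s1 s1 s2 s1 s2 s2 s1 s2 s2 on 3 strands reduces by inverse Markov moves (closure unchanged at each step):
  Deconjugate: the word is γ·β·γ⁻¹ with γ = s2^-1 (prefix) and γ⁻¹ = s2 (suffix); strip both.
Reduced to β = s2 s1 s1 s1 s2 s1 s2 s2 s1 s2 on 3 strands, 10 crossings.
Braid B: s2 s1^-1 s2 s1 s1 s1 s2 s1 s2 s2 s1 s2 s1 s2^-1 on 3 strands reduces by inverse Markov moves (closure unchanged at each step):
  Deconjugate: the word is γ·β·γ⁻¹ with γ = s2 s1^-1 (prefix) and γ⁻¹ = s1 s2^-1 (suffix); strip both.
Reduced to β = s2 s1 s1 s1 s2 s1 s2 s2 s1 s2 on 3 strands, 10 crossings.
Both give the same β = s2 s1 s1 s1 s2 s1 s2 s2 s1 s2 on 3 strands, so one state sum suffices:
Braid: s2 s1 s1 s1 s2 s1 s2 s2 s1 s2 on 3 strands, 10 crossings.
Writhe w = (#positive) - (#negative) = 10 - 0 = 10.
Computing the Kauffman bracket via state sum. There are 2^10 = 1024 states.
Smooth each crossing (0=||, 1=⌣⌢); contribution A^(Σ sign_k(1-2s_k)) * d^(L-1).
Tabulate the states by total A-exponent and number of loops L (A-exp: L × count):
  A^10: L=3 ×1
  A^8: L=2 ×10
  A^6: L=1 ×25, L=3 ×20
  A^4: L=2 ×100, L=4 ×20
  A^2: L=1 ×36, L=3 ×164, L=5 ×10
  A^0: L=2 ×108, L=4 ×142, L=6 ×2
  A^-2: L=1 ×12, L=3 ×129, L=5 ×69
  A^-4: L=2 ×24, L=4 ×78, L=6 ×18
  A^-6: L=3 ×19, L=5 ×24, L=7 ×2
  A^-8: L=4 ×7, L=6 ×3
  A^-10: L=5 ×1
Each group contributes A^e * Σ count * d^(L-1):
Powers of d = -A^2 - A^-2: d^2 = A^4 + 2 + A^-4; d^3 = -A^6 - 3*A^2 - 3*A^-2 - A^-6; d^4 = A^8 + 4*A^4 + 6 + 4*A^-4 + A^-8; d^5 = -A^10 - 5*A^6 - 10*A^2 - 10*A^-2 - 5*A^-6 - A^-10; d^6 = A^12 + 6*A^8 + 15*A^4 + 20 + 15*A^-4 + 6*A^-8 + A^-12.
  A^10 * (d^2) = A^14 + 2*A^10 + A^6
  A^8 * (10*d) = -10*A^10 - 10*A^6
  A^6 * (25 + 20*d^2) = 20*A^10 + 65*A^6 + 20*A^2
  A^4 * (100*d + 20*d^3) = -20*A^10 - 160*A^6 - 160*A^2 - 20*A^-2
  A^2 * (36 + 164*d^2 + 10*d^4) = 10*A^10 + 204*A^6 + 424*A^2 + 204*A^-2 + 10*A^-6
  A^0 * (108*d + 142*d^3 + 2*d^5) = -2*A^10 - 152*A^6 - 554*A^2 - 554*A^-2 - 152*A^-6 - 2*A^-10
  A^-2 * (12 + 129*d^2 + 69*d^4) = 69*A^6 + 405*A^2 + 684*A^-2 + 405*A^-6 + 69*A^-10
  A^-4 * (24*d + 78*d^3 + 18*d^5) = -18*A^6 - 168*A^2 - 438*A^-2 - 438*A^-6 - 168*A^-10 - 18*A^-14
  A^-6 * (19*d^2 + 24*d^4 + 2*d^6) = 2*A^6 + 36*A^2 + 145*A^-2 + 222*A^-6 + 145*A^-10 + 36*A^-14 + 2*A^-18
  A^-8 * (7*d^3 + 3*d^5) = -3*A^2 - 22*A^-2 - 51*A^-6 - 51*A^-10 - 22*A^-14 - 3*A^-18
  A^-10 * (d^4) = A^-2 + 4*A^-6 + 6*A^-10 + 4*A^-14 + A^-18
Summing the groups: <K> = A^14 + A^6 - A^-10
Normalise by the writhe: (-A^3)^(-w) = (-A^3)^(-10) = A^-30, so f(A) = A^-30 * <K> = A^-16 + A^-24 - A^-40.
Substitute A = t^(-1/4), i.e. A^e → t^(-e/4): V(t) = -t^10 + t^6 + t^4

Answer: -t^10 + t^6 + t^4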